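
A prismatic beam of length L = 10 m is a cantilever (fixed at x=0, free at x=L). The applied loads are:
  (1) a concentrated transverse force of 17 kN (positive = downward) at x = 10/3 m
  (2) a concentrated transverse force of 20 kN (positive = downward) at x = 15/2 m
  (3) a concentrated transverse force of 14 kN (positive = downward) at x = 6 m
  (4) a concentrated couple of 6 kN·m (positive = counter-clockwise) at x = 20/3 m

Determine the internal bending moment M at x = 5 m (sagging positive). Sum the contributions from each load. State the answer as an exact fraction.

M(5) = -58 kN·m

Load 1 — point force P=17 kN at a=10/3 m (b=L-a=20/3):
  M_1 = 0  [x>a] = 0 kN·m
Load 2 — point force P=20 kN at a=15/2 m (b=L-a=5/2):
  M_2 = -P(a-x)  [x≤a] = -20·((15/2)-5) = -50 kN·m
Load 3 — point force P=14 kN at a=6 m (b=L-a=4):
  M_3 = -P(a-x)  [x≤a] = -14·(6-5) = -14 kN·m
Load 4 — applied couple M₀=6 kN·m at a=20/3 m (b=L-a=10/3):
  M_4 = M₀  [x≤a] = 6 = 6 kN·m
Superposition: M = Σ M_i = -58 kN·m ≈ -58.000000 kN·m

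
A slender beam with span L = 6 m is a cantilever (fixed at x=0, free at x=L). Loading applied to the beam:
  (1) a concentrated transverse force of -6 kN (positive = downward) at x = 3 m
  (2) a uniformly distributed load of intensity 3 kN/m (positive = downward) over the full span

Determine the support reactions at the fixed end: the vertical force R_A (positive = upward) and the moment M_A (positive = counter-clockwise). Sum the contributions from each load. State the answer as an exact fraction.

R_A = 12 kN, M_A = 36 kN·m

Load 1 — point force P=-6 kN at a=3 m (b=L-a=3):
  R_A = P = (-6) = -6 kN
  M_A = Pa = (-6)·3 = -18 kN·m
Load 2 — uniform load w=3 kN/m over full span:
  R_A = wL = 3·6 = 18 kN
  M_A = wL²/2 = 3·6²/2 = 54 kN·m
Superposition: R_A = 12 kN, M_A = 36 kN·m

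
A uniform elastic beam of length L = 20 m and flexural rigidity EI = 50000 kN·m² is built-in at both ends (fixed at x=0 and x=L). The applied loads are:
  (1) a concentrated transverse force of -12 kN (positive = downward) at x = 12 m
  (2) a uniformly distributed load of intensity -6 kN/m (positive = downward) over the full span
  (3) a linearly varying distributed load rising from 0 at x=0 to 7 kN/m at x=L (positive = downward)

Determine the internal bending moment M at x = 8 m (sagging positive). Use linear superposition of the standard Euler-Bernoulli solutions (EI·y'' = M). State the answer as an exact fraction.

M(8) = -6744/125 kN·m

Load 1 — point force P=-12 kN at a=12 m (b=L-a=8):
  M_1 = Pb²(3a+b)x/L³ - Pab²/L²  [x≤a] = (-12)·8²·(3·12+8)·8/20³ - (-12)·12·8²/20² = -1344/125 kN·m
Load 2 — uniform load w=-6 kN/m over full span:
  M_2 = wLx/2 - wL²/12 - wx²/2 = (-6)·20·8/2 - (-6)·20²/12 - (-6)·8²/2 = -88 kN·m
Load 3 — triangular load w₀=7 kN/m (0→w₀ over full span):
  M_3 = 3w₀Lx/20 - w₀L²/30 - w₀x³/(6L) = 3·7·20·8/20 - 7·20²/30 - 7·8³/(6·20) = 224/5 kN·m
Superposition: M = Σ M_i = -6744/125 kN·m ≈ -53.952000 kN·m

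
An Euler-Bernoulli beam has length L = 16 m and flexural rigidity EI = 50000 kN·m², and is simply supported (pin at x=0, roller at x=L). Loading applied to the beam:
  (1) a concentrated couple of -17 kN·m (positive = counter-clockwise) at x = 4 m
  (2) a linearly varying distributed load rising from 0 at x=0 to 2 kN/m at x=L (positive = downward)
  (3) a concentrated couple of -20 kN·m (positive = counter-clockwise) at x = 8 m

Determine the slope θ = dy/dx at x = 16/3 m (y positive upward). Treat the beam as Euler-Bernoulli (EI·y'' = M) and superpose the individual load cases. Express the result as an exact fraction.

Load 1 — applied couple M₀=-17 kN·m at a=4 m (b=L-a=12):
  θ_1 = (M₀x²/(2L)-M₀(x-a)+C₁)/EI  [x>a] with C₁=M₀(3b²-L²)/(6L)=-187/6 = ((-17)·(16/3)²/(2·16)-(-17)·((16/3)-4)+(-187/6))/50000 = -17/36000 rad
Load 2 — triangular load w₀=2 kN/m (0→w₀ over full span):
  θ_2 = -w₀(7L⁴-30L²x²+15x⁴)/(360LEI) = -2·(7·16⁴-30·16²·(16/3)²+15·(16/3)⁴)/(360·16·50000) = -6656/3796875 rad
Load 3 — applied couple M₀=-20 kN·m at a=8 m (b=L-a=8):
  θ_3 = (M₀x²/(2L)+C₁)/EI  [x≤a] with C₁=M₀(3b²-L²)/(6L)=40/3 = ((-20)·(16/3)²/(2·16)+(40/3))/50000 = -1/11250 rad
Superposition: θ = Σ θ_i = -281167/121500000 rad ≈ -0.002314 rad

θ(16/3) = -281167/121500000 rad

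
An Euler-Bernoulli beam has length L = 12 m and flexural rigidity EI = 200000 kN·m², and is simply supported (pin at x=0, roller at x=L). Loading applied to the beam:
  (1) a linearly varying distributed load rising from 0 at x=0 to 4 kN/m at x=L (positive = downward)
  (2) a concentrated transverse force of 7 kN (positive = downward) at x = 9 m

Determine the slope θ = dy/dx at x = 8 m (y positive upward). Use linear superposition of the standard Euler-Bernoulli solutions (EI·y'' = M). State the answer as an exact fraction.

θ(8) = 29281/72000000 rad

Load 1 — triangular load w₀=4 kN/m (0→w₀ over full span):
  θ_1 = -w₀(7L⁴-30L²x²+15x⁴)/(360LEI) = -4·(7·12⁴-30·12²·8²+15·8⁴)/(360·12·200000) = 91/281250 rad
Load 2 — point force P=7 kN at a=9 m (b=L-a=3):
  θ_2 = -Pb(L²-b²-3x²)/(6LEI)  [x≤a] = -7·3·(12²-3²-3·8²)/(6·12·200000) = 133/1600000 rad
Superposition: θ = Σ θ_i = 29281/72000000 rad ≈ 0.000407 rad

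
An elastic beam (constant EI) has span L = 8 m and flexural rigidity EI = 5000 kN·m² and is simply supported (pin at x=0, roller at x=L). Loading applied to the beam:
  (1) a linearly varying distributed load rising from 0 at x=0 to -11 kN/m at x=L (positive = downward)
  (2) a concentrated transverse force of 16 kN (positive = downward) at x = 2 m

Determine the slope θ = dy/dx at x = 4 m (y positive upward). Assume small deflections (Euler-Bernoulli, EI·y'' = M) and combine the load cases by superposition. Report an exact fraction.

Load 1 — triangular load w₀=-11 kN/m (0→w₀ over full span):
  θ_1 = -w₀(7L⁴-30L²x²+15x⁴)/(360LEI) = -(-11)·(7·8⁴-30·8²·4²+15·4⁴)/(360·8·5000) = 77/56250 rad
Load 2 — point force P=16 kN at a=2 m (b=L-a=6):
  θ_2 = -Pa(2L²-6Lx+3x²+a²)/(6LEI)  [x>a] = -16·2·(2·8²-6·8·4+3·4²+2²)/(6·8·5000) = 1/625 rad
Superposition: θ = Σ θ_i = 167/56250 rad ≈ 0.002969 rad

θ(4) = 167/56250 rad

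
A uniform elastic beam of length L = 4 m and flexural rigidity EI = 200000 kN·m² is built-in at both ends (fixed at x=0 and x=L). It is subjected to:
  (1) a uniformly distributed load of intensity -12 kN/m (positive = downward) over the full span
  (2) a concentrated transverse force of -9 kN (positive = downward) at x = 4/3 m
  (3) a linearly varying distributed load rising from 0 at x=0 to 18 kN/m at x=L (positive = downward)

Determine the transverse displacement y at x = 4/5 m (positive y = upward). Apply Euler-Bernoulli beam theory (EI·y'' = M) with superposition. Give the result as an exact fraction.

Load 1 — uniform load w=-12 kN/m over full span:
  y_1 = -wx²(L-x)²/(24EI) = -(-12)·(4/5)²·(4-(4/5))²/(24·200000) = 32/1953125 m
Load 2 — point force P=-9 kN at a=4/3 m (b=L-a=8/3):
  y_2 = -Pb²x²(3aL-(3a+b)x)/(6L³EI)  [x≤a] = -(-9)·(8/3)²·(4/5)²·(3·(4/3)·4-(3·(4/3)+(8/3))·(4/5))/(6·4³·200000) = 4/703125 m
Load 3 — triangular load w₀=18 kN/m (0→w₀ over full span):
  y_3 = -w₀x²(L-x)²(x+2L)/(120LEI) = -18·(4/5)²·(4-(4/5))²·((4/5)+2·4)/(120·4·200000) = -528/48828125 m
Superposition: y = Σ y_i = 4948/439453125 m ≈ 0.000011 m

y(4/5) = 4948/439453125 m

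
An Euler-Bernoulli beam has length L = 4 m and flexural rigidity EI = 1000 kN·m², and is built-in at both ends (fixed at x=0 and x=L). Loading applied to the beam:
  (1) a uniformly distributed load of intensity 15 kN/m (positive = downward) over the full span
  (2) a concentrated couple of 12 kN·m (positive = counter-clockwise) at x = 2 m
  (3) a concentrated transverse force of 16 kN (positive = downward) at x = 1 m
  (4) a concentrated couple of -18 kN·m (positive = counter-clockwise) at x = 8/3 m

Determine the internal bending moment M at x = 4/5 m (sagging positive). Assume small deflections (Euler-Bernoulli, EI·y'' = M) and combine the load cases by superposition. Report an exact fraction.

Load 1 — uniform load w=15 kN/m over full span:
  M_1 = wLx/2 - wL²/12 - wx²/2 = 15·4·(4/5)/2 - 15·4²/12 - 15·(4/5)²/2 = -4/5 kN·m
Load 2 — applied couple M₀=12 kN·m at a=2 m (b=L-a=2):
  M_2 = R_Ax - M_A  [x≤a] with R_A=9/2, M_A=3 = (9/2)·(4/5) - 3 = 3/5 kN·m
Load 3 — point force P=16 kN at a=1 m (b=L-a=3):
  M_3 = Pb²(3a+b)x/L³ - Pab²/L²  [x≤a] = 16·3²·(3·1+3)·(4/5)/4³ - 16·1·3²/4² = 9/5 kN·m
Load 4 — applied couple M₀=-18 kN·m at a=8/3 m (b=L-a=4/3):
  M_4 = R_Ax - M_A  [x≤a] with R_A=-6, M_A=-6 = (-6)·(4/5) - (-6) = 6/5 kN·m
Superposition: M = Σ M_i = 14/5 kN·m ≈ 2.800000 kN·m

M(4/5) = 14/5 kN·m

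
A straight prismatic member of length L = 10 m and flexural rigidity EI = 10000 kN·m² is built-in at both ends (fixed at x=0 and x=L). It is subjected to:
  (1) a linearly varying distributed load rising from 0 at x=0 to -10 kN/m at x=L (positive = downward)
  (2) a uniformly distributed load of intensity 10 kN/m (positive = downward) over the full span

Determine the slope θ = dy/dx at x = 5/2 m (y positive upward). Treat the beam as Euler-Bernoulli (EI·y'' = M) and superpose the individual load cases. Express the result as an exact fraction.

θ(5/2) = -41/10240 rad

Load 1 — triangular load w₀=-10 kN/m (0→w₀ over full span):
  θ_1 = -w₀(2x(L-x)(L-2x)(x+2L)+x²(L-x)²)/(120LEI) = -(-10)·(2·(5/2)·(10-(5/2))·(10-2·(5/2))·((5/2)+2·10)+(5/2)²·(10-(5/2))²)/(120·10·10000) = 39/10240 rad
Load 2 — uniform load w=10 kN/m over full span:
  θ_2 = -wx(L-x)(L-2x)/(12EI) = -10·(5/2)·(10-(5/2))·(10-2·(5/2))/(12·10000) = -1/128 rad
Superposition: θ = Σ θ_i = -41/10240 rad ≈ -0.004004 rad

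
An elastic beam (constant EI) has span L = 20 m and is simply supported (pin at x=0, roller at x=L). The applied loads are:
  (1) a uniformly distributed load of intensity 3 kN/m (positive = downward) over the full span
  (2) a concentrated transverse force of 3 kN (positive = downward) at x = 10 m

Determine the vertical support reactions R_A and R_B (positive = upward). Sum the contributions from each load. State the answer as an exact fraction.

Load 1 — uniform load w=3 kN/m over full span:
  R_A = wL/2 = 3·20/2 = 30 kN
  R_B = wL/2 = 3·20/2 = 30 kN
Load 2 — point force P=3 kN at a=10 m (b=L-a=10):
  R_A = Pb/L = 3·10/20 = 3/2 kN
  R_B = Pa/L = 3·10/20 = 3/2 kN
Superposition: R_A = 63/2 kN, R_B = 63/2 kN

R_A = 63/2 kN, R_B = 63/2 kN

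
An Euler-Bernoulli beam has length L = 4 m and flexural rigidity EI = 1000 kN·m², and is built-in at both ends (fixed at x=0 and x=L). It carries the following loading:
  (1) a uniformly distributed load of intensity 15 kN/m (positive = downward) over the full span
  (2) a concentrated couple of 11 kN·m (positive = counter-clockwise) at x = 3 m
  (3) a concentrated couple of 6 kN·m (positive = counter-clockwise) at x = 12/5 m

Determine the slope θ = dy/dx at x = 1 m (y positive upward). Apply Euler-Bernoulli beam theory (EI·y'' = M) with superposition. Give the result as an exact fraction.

θ(1) = -16369/1600000 rad

Load 1 — uniform load w=15 kN/m over full span:
  θ_1 = -wx(L-x)(L-2x)/(12EI) = -15·1·(4-1)·(4-2·1)/(12·1000) = -3/400 rad
Load 2 — applied couple M₀=11 kN·m at a=3 m (b=L-a=1):
  θ_2 = (R_Ax²/2 - M_Ax)/EI  [x≤a] with R_A=99/32, M_A=55/16 = ((99/32)·1²/2 - (55/16)·1)/1000 = -121/64000 rad
Load 3 — applied couple M₀=6 kN·m at a=12/5 m (b=L-a=8/5):
  θ_3 = (R_Ax²/2 - M_Ax)/EI  [x≤a] with R_A=54/25, M_A=48/25 = ((54/25)·1²/2 - (48/25)·1)/1000 = -21/25000 rad
Superposition: θ = Σ θ_i = -16369/1600000 rad ≈ -0.010231 rad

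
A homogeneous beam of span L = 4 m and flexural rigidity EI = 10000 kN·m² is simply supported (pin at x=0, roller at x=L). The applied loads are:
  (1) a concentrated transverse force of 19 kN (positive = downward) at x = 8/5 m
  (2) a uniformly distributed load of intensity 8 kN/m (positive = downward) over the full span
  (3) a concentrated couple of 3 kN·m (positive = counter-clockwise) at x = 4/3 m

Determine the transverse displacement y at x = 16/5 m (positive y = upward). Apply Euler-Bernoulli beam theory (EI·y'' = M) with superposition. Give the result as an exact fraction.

Load 1 — point force P=19 kN at a=8/5 m (b=L-a=12/5):
  y_1 = -Pa(L-x)(2Lx-a²-x²)/(6LEI)  [x>a] = -19·(8/5)·(4-(16/5))·(2·4·(16/5)-(8/5)²-(16/5)²)/(6·4·10000) = -304/234375 m
Load 2 — uniform load w=8 kN/m over full span:
  y_2 = -wx(L³-2Lx²+x³)/(24EI) = -8·(16/5)·(4³-2·4·(16/5)²+(16/5)³)/(24·10000) = -1856/1171875 m
Load 3 — applied couple M₀=3 kN·m at a=4/3 m (b=L-a=8/3):
  y_3 = (M₀x³/(6L)-M₀(x-a)²/2+C₁x)/EI  [x>a] with C₁=M₀(3b²-L²)/(6L)=2/3 = (3·(16/5)³/(6·4)-3·((16/5)-(4/3))²/2+(2/3)·(16/5))/10000 = 47/468750 m
Superposition: y = Σ y_i = -6517/2343750 m ≈ -0.002781 m

y(16/5) = -6517/2343750 m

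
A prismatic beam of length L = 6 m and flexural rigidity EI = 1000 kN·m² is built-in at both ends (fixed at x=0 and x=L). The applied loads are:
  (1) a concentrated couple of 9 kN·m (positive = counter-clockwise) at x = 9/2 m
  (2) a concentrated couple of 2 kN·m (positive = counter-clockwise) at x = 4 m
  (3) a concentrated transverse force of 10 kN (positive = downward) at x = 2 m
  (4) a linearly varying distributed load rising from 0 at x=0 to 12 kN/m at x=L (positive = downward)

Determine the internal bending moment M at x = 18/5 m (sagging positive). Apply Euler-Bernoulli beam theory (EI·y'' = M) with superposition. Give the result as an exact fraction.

M(18/5) = 268229/18000 kN·m

Load 1 — applied couple M₀=9 kN·m at a=9/2 m (b=L-a=3/2):
  M_1 = R_Ax - M_A  [x≤a] with R_A=27/16, M_A=45/16 = (27/16)·(18/5) - (45/16) = 261/80 kN·m
Load 2 — applied couple M₀=2 kN·m at a=4 m (b=L-a=2):
  M_2 = R_Ax - M_A  [x≤a] with R_A=4/9, M_A=2/3 = (4/9)·(18/5) - (2/3) = 14/15 kN·m
Load 3 — point force P=10 kN at a=2 m (b=L-a=4):
  M_3 = Pa²(a+3b)(L-x)/L³ - Pa²b/L²  [x>a] = 10·2²·(2+3·4)·(6-(18/5))/6³ - 10·2²·4/6² = 16/9 kN·m
Load 4 — triangular load w₀=12 kN/m (0→w₀ over full span):
  M_4 = 3w₀Lx/20 - w₀L²/30 - w₀x³/(6L) = 3·12·6·(18/5)/20 - 12·6²/30 - 12·(18/5)³/(6·6) = 1116/125 kN·m
Superposition: M = Σ M_i = 268229/18000 kN·m ≈ 14.901611 kN·m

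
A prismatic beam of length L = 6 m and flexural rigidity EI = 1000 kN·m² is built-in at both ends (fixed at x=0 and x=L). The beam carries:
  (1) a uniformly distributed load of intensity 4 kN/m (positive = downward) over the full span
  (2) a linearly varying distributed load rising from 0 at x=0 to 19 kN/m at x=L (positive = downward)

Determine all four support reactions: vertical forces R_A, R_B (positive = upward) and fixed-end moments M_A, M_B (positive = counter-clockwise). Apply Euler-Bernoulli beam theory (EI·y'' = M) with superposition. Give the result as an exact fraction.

Load 1 — uniform load w=4 kN/m over full span:
  R_A = wL/2 = 4·6/2 = 12 kN
  M_A = wL²/12 = 4·6²/12 = 12 kN·m
  R_B = wL/2 = 4·6/2 = 12 kN
  M_B = -wL²/12 = -4·6²/12 = -12 kN·m
Load 2 — triangular load w₀=19 kN/m (0→w₀ over full span):
  R_A = 3w₀L/20 = 3·19·6/20 = 171/10 kN
  M_A = w₀L²/30 = 19·6²/30 = 114/5 kN·m
  R_B = 7w₀L/20 = 7·19·6/20 = 399/10 kN
  M_B = -w₀L²/20 = -19·6²/20 = -171/5 kN·m
Superposition: R_A = 291/10 kN, M_A = 174/5 kN·m, R_B = 519/10 kN, M_B = -231/5 kN·m

R_A = 291/10 kN, M_A = 174/5 kN·m, R_B = 519/10 kN, M_B = -231/5 kN·m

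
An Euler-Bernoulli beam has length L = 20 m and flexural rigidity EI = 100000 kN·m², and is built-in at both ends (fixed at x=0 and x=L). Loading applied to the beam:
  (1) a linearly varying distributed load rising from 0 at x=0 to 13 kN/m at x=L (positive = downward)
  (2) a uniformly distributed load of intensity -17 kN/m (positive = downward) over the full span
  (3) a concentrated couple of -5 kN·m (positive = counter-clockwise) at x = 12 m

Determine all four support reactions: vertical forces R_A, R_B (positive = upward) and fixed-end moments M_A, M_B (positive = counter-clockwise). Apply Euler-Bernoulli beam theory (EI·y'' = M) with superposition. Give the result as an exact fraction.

R_A = -3284/25 kN, M_A = -5924/15 kN·m, R_B = -1966/25 kN, M_B = 4591/15 kN·m

Load 1 — triangular load w₀=13 kN/m (0→w₀ over full span):
  R_A = 3w₀L/20 = 3·13·20/20 = 39 kN
  M_A = w₀L²/30 = 13·20²/30 = 520/3 kN·m
  R_B = 7w₀L/20 = 7·13·20/20 = 91 kN
  M_B = -w₀L²/20 = -13·20²/20 = -260 kN·m
Load 2 — uniform load w=-17 kN/m over full span:
  R_A = wL/2 = (-17)·20/2 = -170 kN
  M_A = wL²/12 = (-17)·20²/12 = -1700/3 kN·m
  R_B = wL/2 = (-17)·20/2 = -170 kN
  M_B = -wL²/12 = -(-17)·20²/12 = 1700/3 kN·m
Load 3 — applied couple M₀=-5 kN·m at a=12 m (b=L-a=8):
  R_A = 6M₀ab/L³ = 6·(-5)·12·8/20³ = -9/25 kN
  M_A = M₀b(2a-b)/L² = (-5)·8·(2·12-8)/20² = -8/5 kN·m
  R_B = -6M₀ab/L³ = -6·(-5)·12·8/20³ = 9/25 kN
  M_B = M₀a(2b-a)/L² = (-5)·12·(2·8-12)/20² = -3/5 kN·m
Superposition: R_A = -3284/25 kN, M_A = -5924/15 kN·m, R_B = -1966/25 kN, M_B = 4591/15 kN·m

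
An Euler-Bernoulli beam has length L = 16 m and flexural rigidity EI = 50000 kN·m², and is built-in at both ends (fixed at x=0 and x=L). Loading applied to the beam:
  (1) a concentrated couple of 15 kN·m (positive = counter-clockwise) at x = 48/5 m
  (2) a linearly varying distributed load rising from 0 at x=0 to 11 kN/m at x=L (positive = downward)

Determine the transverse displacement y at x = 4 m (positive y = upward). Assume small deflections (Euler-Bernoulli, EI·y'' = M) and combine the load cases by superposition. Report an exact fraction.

Load 1 — applied couple M₀=15 kN·m at a=48/5 m (b=L-a=32/5):
  y_1 = (R_Ax³/6 - M_Ax²/2)/EI  [x≤a] with R_A=27/20, M_A=24/5 = ((27/20)·4³/6 - (24/5)·4²/2)/50000 = -3/6250 m
Load 2 — triangular load w₀=11 kN/m (0→w₀ over full span):
  y_2 = -w₀x²(L-x)²(x+2L)/(120LEI) = -11·4²·(16-4)²·(4+2·16)/(120·16·50000) = -297/31250 m
Superposition: y = Σ y_i = -156/15625 m ≈ -0.009984 m

y(4) = -156/15625 m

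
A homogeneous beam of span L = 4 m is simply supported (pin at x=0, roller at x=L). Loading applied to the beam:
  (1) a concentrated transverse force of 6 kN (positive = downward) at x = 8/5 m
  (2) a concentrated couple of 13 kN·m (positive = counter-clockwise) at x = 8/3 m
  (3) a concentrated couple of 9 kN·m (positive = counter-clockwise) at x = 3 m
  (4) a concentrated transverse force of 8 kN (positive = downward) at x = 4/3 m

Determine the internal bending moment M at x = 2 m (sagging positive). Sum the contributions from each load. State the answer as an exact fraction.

Load 1 — point force P=6 kN at a=8/5 m (b=L-a=12/5):
  M_1 = Pa(L-x)/L  [x>a] = 6·(8/5)·(4-2)/4 = 24/5 kN·m
Load 2 — applied couple M₀=13 kN·m at a=8/3 m (b=L-a=4/3):
  M_2 = M₀x/L  [x≤a] = 13·2/4 = 13/2 kN·m
Load 3 — applied couple M₀=9 kN·m at a=3 m (b=L-a=1):
  M_3 = M₀x/L  [x≤a] = 9·2/4 = 9/2 kN·m
Load 4 — point force P=8 kN at a=4/3 m (b=L-a=8/3):
  M_4 = Pa(L-x)/L  [x>a] = 8·(4/3)·(4-2)/4 = 16/3 kN·m
Superposition: M = Σ M_i = 317/15 kN·m ≈ 21.133333 kN·m

M(2) = 317/15 kN·m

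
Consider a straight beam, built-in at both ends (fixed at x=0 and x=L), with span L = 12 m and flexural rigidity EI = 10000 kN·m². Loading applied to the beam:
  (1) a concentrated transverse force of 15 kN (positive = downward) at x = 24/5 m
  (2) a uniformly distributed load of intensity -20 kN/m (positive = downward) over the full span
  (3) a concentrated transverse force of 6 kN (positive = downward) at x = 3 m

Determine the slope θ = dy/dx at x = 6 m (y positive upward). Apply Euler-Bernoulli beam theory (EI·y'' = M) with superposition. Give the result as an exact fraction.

Load 1 — point force P=15 kN at a=24/5 m (b=L-a=36/5):
  θ_1 = Pa²(L-x)(2bL-(3b+a)(L-x))/(2L³EI)  [x>a] = 15·(24/5)²·(12-6)·(2·(36/5)·12-(3·(36/5)+(24/5))·(12-6))/(2·12³·10000) = 27/31250 rad
Load 2 — uniform load w=-20 kN/m over full span:
  θ_2 = -wx(L-x)(L-2x)/(12EI) = -(-20)·6·(12-6)·(12-2·6)/(12·10000) = 0 rad
Load 3 — point force P=6 kN at a=3 m (b=L-a=9):
  θ_3 = Pa²(L-x)(2bL-(3b+a)(L-x))/(2L³EI)  [x>a] = 6·3²·(12-6)·(2·9·12-(3·9+3)·(12-6))/(2·12³·10000) = 27/80000 rad
Superposition: θ = Σ θ_i = 2403/2000000 rad ≈ 0.001202 rad

θ(6) = 2403/2000000 rad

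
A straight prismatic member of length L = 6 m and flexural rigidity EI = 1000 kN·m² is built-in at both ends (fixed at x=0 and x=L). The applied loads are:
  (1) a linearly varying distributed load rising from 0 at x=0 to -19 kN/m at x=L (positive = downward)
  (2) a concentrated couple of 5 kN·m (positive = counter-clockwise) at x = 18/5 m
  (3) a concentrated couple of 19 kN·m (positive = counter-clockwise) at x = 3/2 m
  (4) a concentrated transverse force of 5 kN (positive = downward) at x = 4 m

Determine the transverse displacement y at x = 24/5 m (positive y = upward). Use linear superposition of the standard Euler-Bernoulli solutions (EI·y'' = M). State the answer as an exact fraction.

y(24/5) = 5966551/375000000 m

Load 1 — triangular load w₀=-19 kN/m (0→w₀ over full span):
  y_1 = -w₀x²(L-x)²(x+2L)/(120LEI) = -(-19)·(24/5)²·(6-(24/5))²·((24/5)+2·6)/(120·6·1000) = 28728/1953125 m
Load 2 — applied couple M₀=5 kN·m at a=18/5 m (b=L-a=12/5):
  y_2 = (R_Ax³/6 - M_Ax²/2 - M₀(x-a)²/2)/EI  [x>a] with R_A=6/5, M_A=8/5 = ((6/5)·(24/5)³/6 - (8/5)·(24/5)²/2 - 5·((24/5)-(18/5))²/2)/1000 = 27/312500 m
Load 3 — applied couple M₀=19 kN·m at a=3/2 m (b=L-a=9/2):
  y_3 = (R_Ax³/6 - M_Ax²/2 - M₀(x-a)²/2)/EI  [x>a] with R_A=57/16, M_A=-57/16 = ((57/16)·(24/5)³/6 - (-57/16)·(24/5)²/2 - 19·((24/5)-(3/2))²/2)/1000 = 3249/1000000 m
Load 4 — point force P=5 kN at a=4 m (b=L-a=2):
  y_4 = -Pa²(L-x)²(3bL-(3b+a)(L-x))/(6L³EI)  [x>a] = -5·4²·(6-(24/5))²·(3·2·6-(3·2+4)·(6-(24/5)))/(6·6³·1000) = -4/1875 m
Superposition: y = Σ y_i = 5966551/375000000 m ≈ 0.015911 m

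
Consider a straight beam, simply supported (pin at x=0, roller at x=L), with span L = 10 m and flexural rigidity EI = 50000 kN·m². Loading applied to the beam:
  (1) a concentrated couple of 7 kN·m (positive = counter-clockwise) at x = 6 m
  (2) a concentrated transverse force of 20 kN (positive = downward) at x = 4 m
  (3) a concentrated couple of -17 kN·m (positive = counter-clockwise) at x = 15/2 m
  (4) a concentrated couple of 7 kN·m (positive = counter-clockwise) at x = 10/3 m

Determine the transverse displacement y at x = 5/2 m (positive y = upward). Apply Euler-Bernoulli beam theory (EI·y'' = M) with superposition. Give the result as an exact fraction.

Load 1 — applied couple M₀=7 kN·m at a=6 m (b=L-a=4):
  y_1 = (M₀x³/(6L)+C₁x)/EI  [x≤a] with C₁=M₀(3b²-L²)/(6L)=-91/15 = (7·(5/2)³/(6·10)+(-91/15)·(5/2))/50000 = -427/1600000 m
Load 2 — point force P=20 kN at a=4 m (b=L-a=6):
  y_2 = -Pbx(L²-b²-x²)/(6LEI)  [x≤a] = -20·6·(5/2)·(10²-6²-(5/2)²)/(6·10·50000) = -231/40000 m
Load 3 — applied couple M₀=-17 kN·m at a=15/2 m (b=L-a=5/2):
  y_3 = (M₀x³/(6L)+C₁x)/EI  [x≤a] with C₁=M₀(3b²-L²)/(6L)=1105/48 = ((-17)·(5/2)³/(6·10)+(1105/48)·(5/2))/50000 = 17/16000 m
Load 4 — applied couple M₀=7 kN·m at a=10/3 m (b=L-a=20/3):
  y_4 = (M₀x³/(6L)+C₁x)/EI  [x≤a] with C₁=M₀(3b²-L²)/(6L)=35/9 = (7·(5/2)³/(6·10)+(35/9)·(5/2))/50000 = 133/576000 m
Superposition: y = Σ y_i = -34189/7200000 m ≈ -0.004748 m

y(5/2) = -34189/7200000 m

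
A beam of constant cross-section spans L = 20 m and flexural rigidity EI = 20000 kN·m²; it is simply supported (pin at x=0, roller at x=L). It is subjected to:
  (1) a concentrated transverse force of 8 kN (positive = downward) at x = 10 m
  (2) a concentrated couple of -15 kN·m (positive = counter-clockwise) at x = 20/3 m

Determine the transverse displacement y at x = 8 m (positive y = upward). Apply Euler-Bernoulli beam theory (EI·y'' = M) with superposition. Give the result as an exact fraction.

Load 1 — point force P=8 kN at a=10 m (b=L-a=10):
  y_1 = -Pbx(L²-b²-x²)/(6LEI)  [x≤a] = -8·10·8·(20²-10²-8²)/(6·20·20000) = -118/1875 m
Load 2 — applied couple M₀=-15 kN·m at a=20/3 m (b=L-a=40/3):
  y_2 = (M₀x³/(6L)-M₀(x-a)²/2+C₁x)/EI  [x>a] with C₁=M₀(3b²-L²)/(6L)=-50/3 = ((-15)·8³/(6·20)-(-15)·(8-(20/3))²/2+(-50/3)·8)/20000 = -23/2500 m
Superposition: y = Σ y_i = -541/7500 m ≈ -0.072133 m

y(8) = -541/7500 m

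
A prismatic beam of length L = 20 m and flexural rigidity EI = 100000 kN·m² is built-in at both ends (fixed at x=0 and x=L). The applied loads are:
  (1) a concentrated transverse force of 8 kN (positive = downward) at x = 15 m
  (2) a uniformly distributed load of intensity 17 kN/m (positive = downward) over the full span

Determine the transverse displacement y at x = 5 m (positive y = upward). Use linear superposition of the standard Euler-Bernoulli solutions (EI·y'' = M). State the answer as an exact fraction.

y(5) = -389/9600 m

Load 1 — point force P=8 kN at a=15 m (b=L-a=5):
  y_1 = -Pb²x²(3aL-(3a+b)x)/(6L³EI)  [x≤a] = -8·5²·5²·(3·15·20-(3·15+5)·5)/(6·20³·100000) = -13/19200 m
Load 2 — uniform load w=17 kN/m over full span:
  y_2 = -wx²(L-x)²/(24EI) = -17·5²·(20-5)²/(24·100000) = -51/1280 m
Superposition: y = Σ y_i = -389/9600 m ≈ -0.040521 m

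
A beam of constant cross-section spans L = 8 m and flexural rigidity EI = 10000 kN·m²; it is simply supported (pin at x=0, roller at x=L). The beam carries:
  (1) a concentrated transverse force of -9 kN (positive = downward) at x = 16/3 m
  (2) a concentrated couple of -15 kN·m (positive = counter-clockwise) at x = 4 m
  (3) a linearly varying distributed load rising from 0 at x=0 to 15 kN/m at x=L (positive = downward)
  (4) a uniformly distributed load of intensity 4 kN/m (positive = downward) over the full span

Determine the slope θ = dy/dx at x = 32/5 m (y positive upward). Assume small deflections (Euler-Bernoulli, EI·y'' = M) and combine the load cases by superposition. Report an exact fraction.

Load 1 — point force P=-9 kN at a=16/3 m (b=L-a=8/3):
  θ_1 = -Pa(2L²-6Lx+3x²+a²)/(6LEI)  [x>a] = -(-9)·(16/3)·(2·8²-6·8·(32/5)+3·(32/5)²+(16/3)²)/(6·8·10000) = -392/140625 rad
Load 2 — applied couple M₀=-15 kN·m at a=4 m (b=L-a=4):
  θ_2 = (M₀x²/(2L)-M₀(x-a)+C₁)/EI  [x>a] with C₁=M₀(3b²-L²)/(6L)=5 = ((-15)·(32/5)²/(2·8)-(-15)·((32/5)-4)+5)/10000 = 13/50000 rad
Load 3 — triangular load w₀=15 kN/m (0→w₀ over full span):
  θ_3 = -w₀(7L⁴-30L²x²+15x⁴)/(360LEI) = -15·(7·8⁴-30·8²·(32/5)²+15·(32/5)⁴)/(360·8·10000) = 3028/234375 rad
Load 4 — uniform load w=4 kN/m over full span:
  θ_4 = -w(L³-6Lx²+4x³)/(24EI) = -4·(8³-6·8·(32/5)²+4·(32/5)³)/(24·10000) = 528/78125 rad
Superposition: θ = Σ θ_i = 192941/11250000 rad ≈ 0.017150 rad

θ(32/5) = 192941/11250000 rad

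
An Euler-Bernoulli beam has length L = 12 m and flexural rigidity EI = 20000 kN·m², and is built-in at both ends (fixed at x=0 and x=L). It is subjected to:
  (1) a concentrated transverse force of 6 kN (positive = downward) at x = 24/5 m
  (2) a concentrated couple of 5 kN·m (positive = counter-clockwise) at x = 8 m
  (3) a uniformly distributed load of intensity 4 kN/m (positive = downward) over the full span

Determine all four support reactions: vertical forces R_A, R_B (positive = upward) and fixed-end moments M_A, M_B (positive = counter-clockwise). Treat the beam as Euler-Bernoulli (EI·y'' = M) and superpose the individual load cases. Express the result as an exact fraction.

R_A = 31999/1125 kN, M_A = 22513/375 kN·m, R_B = 28751/1125 kN, M_B = -6864/125 kN·m

Load 1 — point force P=6 kN at a=24/5 m (b=L-a=36/5):
  R_A = Pb²(3a+b)/L³ = 6·(36/5)²·(3·(24/5)+(36/5))/12³ = 486/125 kN
  M_A = Pab²/L² = 6·(24/5)·(36/5)²/12² = 1296/125 kN·m
  R_B = Pa²(a+3b)/L³ = 6·(24/5)²·((24/5)+3·(36/5))/12³ = 264/125 kN
  M_B = -Pa²b/L² = -6·(24/5)²·(36/5)/12² = -864/125 kN·m
Load 2 — applied couple M₀=5 kN·m at a=8 m (b=L-a=4):
  R_A = 6M₀ab/L³ = 6·5·8·4/12³ = 5/9 kN
  M_A = M₀b(2a-b)/L² = 5·4·(2·8-4)/12² = 5/3 kN·m
  R_B = -6M₀ab/L³ = -6·5·8·4/12³ = -5/9 kN
  M_B = M₀a(2b-a)/L² = 5·8·(2·4-8)/12² = 0 kN·m
Load 3 — uniform load w=4 kN/m over full span:
  R_A = wL/2 = 4·12/2 = 24 kN
  M_A = wL²/12 = 4·12²/12 = 48 kN·m
  R_B = wL/2 = 4·12/2 = 24 kN
  M_B = -wL²/12 = -4·12²/12 = -48 kN·m
Superposition: R_A = 31999/1125 kN, M_A = 22513/375 kN·m, R_B = 28751/1125 kN, M_B = -6864/125 kN·m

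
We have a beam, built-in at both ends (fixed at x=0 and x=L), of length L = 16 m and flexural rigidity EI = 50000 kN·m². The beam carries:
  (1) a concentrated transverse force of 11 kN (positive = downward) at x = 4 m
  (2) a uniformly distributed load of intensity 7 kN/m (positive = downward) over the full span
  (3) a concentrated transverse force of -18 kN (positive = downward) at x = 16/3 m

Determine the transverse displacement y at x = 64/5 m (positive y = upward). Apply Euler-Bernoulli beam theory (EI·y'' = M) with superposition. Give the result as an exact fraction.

y(64/5) = -154142/17578125 m

Load 1 — point force P=11 kN at a=4 m (b=L-a=12):
  y_1 = -Pa²(L-x)²(3bL-(3b+a)(L-x))/(6L³EI)  [x>a] = -11·4²·(16-(64/5))²·(3·12·16-(3·12+4)·(16-(64/5)))/(6·16³·50000) = -154/234375 m
Load 2 — uniform load w=7 kN/m over full span:
  y_2 = -wx²(L-x)²/(24EI) = -7·(64/5)²·(16-(64/5))²/(24·50000) = -57344/5859375 m
Load 3 — point force P=-18 kN at a=16/3 m (b=L-a=32/3):
  y_3 = -Pa²(L-x)²(3bL-(3b+a)(L-x))/(6L³EI)  [x>a] = -(-18)·(16/3)²·(16-(64/5))²·(3·(32/3)·16-(3·(32/3)+(16/3))·(16-(64/5)))/(6·16³·50000) = 5888/3515625 m
Superposition: y = Σ y_i = -154142/17578125 m ≈ -0.008769 m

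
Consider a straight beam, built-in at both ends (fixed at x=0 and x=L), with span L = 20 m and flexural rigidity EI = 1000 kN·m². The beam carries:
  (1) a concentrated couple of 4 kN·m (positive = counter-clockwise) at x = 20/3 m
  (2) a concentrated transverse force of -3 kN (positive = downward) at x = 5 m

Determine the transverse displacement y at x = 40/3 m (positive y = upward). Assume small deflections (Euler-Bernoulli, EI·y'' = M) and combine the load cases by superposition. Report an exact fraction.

y(40/3) = 217/3888 m

Load 1 — applied couple M₀=4 kN·m at a=20/3 m (b=L-a=40/3):
  y_1 = (R_Ax³/6 - M_Ax²/2 - M₀(x-a)²/2)/EI  [x>a] with R_A=4/15, M_A=0 = ((4/15)·(40/3)³/6 - 0·(40/3)²/2 - 4·((40/3)-(20/3))²/2)/1000 = 4/243 m
Load 2 — point force P=-3 kN at a=5 m (b=L-a=15):
  y_2 = -Pa²(L-x)²(3bL-(3b+a)(L-x))/(6L³EI)  [x>a] = -(-3)·5²·(20-(40/3))²·(3·15·20-(3·15+5)·(20-(40/3)))/(6·20³·1000) = 17/432 m
Superposition: y = Σ y_i = 217/3888 m ≈ 0.055813 m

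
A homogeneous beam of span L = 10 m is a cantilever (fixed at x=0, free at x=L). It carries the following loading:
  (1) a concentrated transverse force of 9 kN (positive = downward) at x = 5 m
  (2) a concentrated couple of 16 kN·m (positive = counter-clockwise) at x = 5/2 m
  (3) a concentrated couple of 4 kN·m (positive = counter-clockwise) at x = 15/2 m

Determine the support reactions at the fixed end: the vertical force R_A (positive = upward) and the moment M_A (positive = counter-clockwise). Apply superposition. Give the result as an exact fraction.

R_A = 9 kN, M_A = 25 kN·m

Load 1 — point force P=9 kN at a=5 m (b=L-a=5):
  R_A = P = 9 kN
  M_A = Pa = 9·5 = 45 kN·m
Load 2 — applied couple M₀=16 kN·m at a=5/2 m (b=L-a=15/2):
  R_A = 0 kN
  M_A = -M₀ = -16 kN·m
Load 3 — applied couple M₀=4 kN·m at a=15/2 m (b=L-a=5/2):
  R_A = 0 kN
  M_A = -M₀ = -4 kN·m
Superposition: R_A = 9 kN, M_A = 25 kN·m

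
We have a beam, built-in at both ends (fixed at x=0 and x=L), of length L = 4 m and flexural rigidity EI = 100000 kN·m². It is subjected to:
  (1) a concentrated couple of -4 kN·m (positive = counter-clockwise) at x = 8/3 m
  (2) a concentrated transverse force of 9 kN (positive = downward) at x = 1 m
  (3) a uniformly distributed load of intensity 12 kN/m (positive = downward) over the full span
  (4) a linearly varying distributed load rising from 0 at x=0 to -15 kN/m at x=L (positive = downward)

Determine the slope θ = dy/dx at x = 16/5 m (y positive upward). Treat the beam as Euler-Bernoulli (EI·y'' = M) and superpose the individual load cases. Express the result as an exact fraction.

Load 1 — applied couple M₀=-4 kN·m at a=8/3 m (b=L-a=4/3):
  θ_1 = (R_Ax²/2 - M_Ax - M₀(x-a))/EI  [x>a] with R_A=-4/3, M_A=-4/3 = ((-4/3)·(16/5)²/2 - (-4/3)·(16/5) - (-4)·((16/5)-(8/3)))/100000 = -1/234375 rad
Load 2 — point force P=9 kN at a=1 m (b=L-a=3):
  θ_2 = Pa²(L-x)(2bL-(3b+a)(L-x))/(2L³EI)  [x>a] = 9·1²·(4-(16/5))·(2·3·4-(3·3+1)·(4-(16/5)))/(2·4³·100000) = 9/1000000 rad
Load 3 — uniform load w=12 kN/m over full span:
  θ_3 = -wx(L-x)(L-2x)/(12EI) = -12·(16/5)·(4-(16/5))·(4-2·(16/5))/(12·100000) = 24/390625 rad
Load 4 — triangular load w₀=-15 kN/m (0→w₀ over full span):
  θ_4 = -w₀(2x(L-x)(L-2x)(x+2L)+x²(L-x)²)/(120LEI) = -(-15)·(2·(16/5)·(4-(16/5))·(4-2·(16/5))·((16/5)+2·4)+(16/5)²·(4-(16/5))²)/(120·4·100000) = -16/390625 rad
Superposition: θ = Σ θ_i = 1891/75000000 rad ≈ 0.000025 rad

θ(16/5) = 1891/75000000 rad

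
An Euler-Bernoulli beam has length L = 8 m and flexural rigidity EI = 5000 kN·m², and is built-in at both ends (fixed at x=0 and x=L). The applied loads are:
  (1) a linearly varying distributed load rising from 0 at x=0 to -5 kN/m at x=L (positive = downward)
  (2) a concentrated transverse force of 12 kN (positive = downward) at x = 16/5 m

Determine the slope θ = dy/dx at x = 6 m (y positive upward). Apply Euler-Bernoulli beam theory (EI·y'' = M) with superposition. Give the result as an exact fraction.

Load 1 — triangular load w₀=-5 kN/m (0→w₀ over full span):
  θ_1 = -w₀(2x(L-x)(L-2x)(x+2L)+x²(L-x)²)/(120LEI) = -(-5)·(2·6·(8-6)·(8-2·6)·(6+2·8)+6²·(8-6)²)/(120·8·5000) = -41/20000 rad
Load 2 — point force P=12 kN at a=16/5 m (b=L-a=24/5):
  θ_2 = Pa²(L-x)(2bL-(3b+a)(L-x))/(2L³EI)  [x>a] = 12·(16/5)²·(8-6)·(2·(24/5)·8-(3·(24/5)+(16/5))·(8-6))/(2·8³·5000) = 156/78125 rad
Superposition: θ = Σ θ_i = -133/2500000 rad ≈ -0.000053 rad

θ(6) = -133/2500000 rad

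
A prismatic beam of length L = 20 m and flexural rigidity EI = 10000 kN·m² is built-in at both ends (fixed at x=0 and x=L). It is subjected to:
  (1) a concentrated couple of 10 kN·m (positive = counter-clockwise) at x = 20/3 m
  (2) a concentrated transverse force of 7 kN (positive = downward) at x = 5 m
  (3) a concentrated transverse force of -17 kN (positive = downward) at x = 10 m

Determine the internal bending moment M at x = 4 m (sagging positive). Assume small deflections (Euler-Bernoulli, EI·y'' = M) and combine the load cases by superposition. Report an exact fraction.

M(4) = 725/48 kN·m

Load 1 — applied couple M₀=10 kN·m at a=20/3 m (b=L-a=40/3):
  M_1 = R_Ax - M_A  [x≤a] with R_A=2/3, M_A=0 = (2/3)·4 - 0 = 8/3 kN·m
Load 2 — point force P=7 kN at a=5 m (b=L-a=15):
  M_2 = Pb²(3a+b)x/L³ - Pab²/L²  [x≤a] = 7·15²·(3·5+15)·4/20³ - 7·5·15²/20² = 63/16 kN·m
Load 3 — point force P=-17 kN at a=10 m (b=L-a=10):
  M_3 = Pb²(3a+b)x/L³ - Pab²/L²  [x≤a] = (-17)·10²·(3·10+10)·4/20³ - (-17)·10·10²/20² = 17/2 kN·m
Superposition: M = Σ M_i = 725/48 kN·m ≈ 15.104167 kN·m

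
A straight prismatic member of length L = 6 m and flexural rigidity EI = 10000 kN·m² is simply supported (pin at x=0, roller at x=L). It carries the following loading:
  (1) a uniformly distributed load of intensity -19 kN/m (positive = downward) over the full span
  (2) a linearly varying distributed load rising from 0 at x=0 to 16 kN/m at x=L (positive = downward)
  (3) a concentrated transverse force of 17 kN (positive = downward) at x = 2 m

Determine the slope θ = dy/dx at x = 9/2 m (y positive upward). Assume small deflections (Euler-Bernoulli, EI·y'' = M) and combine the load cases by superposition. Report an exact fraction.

θ(9/2) = -4003/900000 rad

Load 1 — uniform load w=-19 kN/m over full span:
  θ_1 = -w(L³-6Lx²+4x³)/(24EI) = -(-19)·(6³-6·6·(9/2)²+4·(9/2)³)/(24·10000) = -1881/160000 rad
Load 2 — triangular load w₀=16 kN/m (0→w₀ over full span):
  θ_2 = -w₀(7L⁴-30L²x²+15x⁴)/(360LEI) = -16·(7·6⁴-30·6²·(9/2)²+15·(9/2)⁴)/(360·6·10000) = 3939/800000 rad
Load 3 — point force P=17 kN at a=2 m (b=L-a=4):
  θ_3 = -Pa(2L²-6Lx+3x²+a²)/(6LEI)  [x>a] = -17·2·(2·6²-6·6·(9/2)+3·(9/2)²+2²)/(6·6·10000) = 1717/720000 rad
Superposition: θ = Σ θ_i = -4003/900000 rad ≈ -0.004448 rad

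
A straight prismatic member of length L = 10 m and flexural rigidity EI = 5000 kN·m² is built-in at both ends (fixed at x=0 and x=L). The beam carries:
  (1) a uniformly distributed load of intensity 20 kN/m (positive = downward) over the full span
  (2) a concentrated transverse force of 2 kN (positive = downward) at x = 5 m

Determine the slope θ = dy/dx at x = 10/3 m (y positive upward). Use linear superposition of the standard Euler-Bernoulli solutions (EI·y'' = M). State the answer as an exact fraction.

θ(10/3) = -409/16200 rad

Load 1 — uniform load w=20 kN/m over full span:
  θ_1 = -wx(L-x)(L-2x)/(12EI) = -20·(10/3)·(10-(10/3))·(10-2·(10/3))/(12·5000) = -2/81 rad
Load 2 — point force P=2 kN at a=5 m (b=L-a=5):
  θ_2 = -Pb²x(2aL-(3a+b)x)/(2L³EI)  [x≤a] = -2·5²·(10/3)·(2·5·10-(3·5+5)·(10/3))/(2·10³·5000) = -1/1800 rad
Superposition: θ = Σ θ_i = -409/16200 rad ≈ -0.025247 rad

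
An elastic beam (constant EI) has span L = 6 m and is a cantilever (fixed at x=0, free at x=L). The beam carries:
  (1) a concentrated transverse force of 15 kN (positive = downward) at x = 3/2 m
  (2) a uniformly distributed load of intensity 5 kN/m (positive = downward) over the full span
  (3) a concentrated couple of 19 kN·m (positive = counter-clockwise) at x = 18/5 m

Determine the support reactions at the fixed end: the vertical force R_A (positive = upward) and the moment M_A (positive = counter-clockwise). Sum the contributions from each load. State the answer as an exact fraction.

Load 1 — point force P=15 kN at a=3/2 m (b=L-a=9/2):
  R_A = P = 15 kN
  M_A = Pa = 15·(3/2) = 45/2 kN·m
Load 2 — uniform load w=5 kN/m over full span:
  R_A = wL = 5·6 = 30 kN
  M_A = wL²/2 = 5·6²/2 = 90 kN·m
Load 3 — applied couple M₀=19 kN·m at a=18/5 m (b=L-a=12/5):
  R_A = 0 kN
  M_A = -M₀ = -19 kN·m
Superposition: R_A = 45 kN, M_A = 187/2 kN·m

R_A = 45 kN, M_A = 187/2 kN·m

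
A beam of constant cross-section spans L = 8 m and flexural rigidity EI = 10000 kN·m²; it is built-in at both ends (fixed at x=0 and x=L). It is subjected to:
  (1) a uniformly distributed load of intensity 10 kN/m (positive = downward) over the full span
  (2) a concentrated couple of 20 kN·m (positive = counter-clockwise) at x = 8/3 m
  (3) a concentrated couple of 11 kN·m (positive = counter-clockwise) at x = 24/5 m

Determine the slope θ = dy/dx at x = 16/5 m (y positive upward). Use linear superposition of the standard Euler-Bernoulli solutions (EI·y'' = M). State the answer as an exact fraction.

θ(16/5) = -594/390625 rad

Load 1 — uniform load w=10 kN/m over full span:
  θ_1 = -wx(L-x)(L-2x)/(12EI) = -10·(16/5)·(8-(16/5))·(8-2·(16/5))/(12·10000) = -32/15625 rad
Load 2 — applied couple M₀=20 kN·m at a=8/3 m (b=L-a=16/3):
  θ_2 = (R_Ax²/2 - M_Ax - M₀(x-a))/EI  [x>a] with R_A=10/3, M_A=0 = ((10/3)·(16/5)²/2 - 0·(16/5) - 20·((16/5)-(8/3)))/10000 = 2/3125 rad
Load 3 — applied couple M₀=11 kN·m at a=24/5 m (b=L-a=16/5):
  θ_3 = (R_Ax²/2 - M_Ax)/EI  [x≤a] with R_A=99/50, M_A=88/25 = ((99/50)·(16/5)²/2 - (88/25)·(16/5))/10000 = -44/390625 rad
Superposition: θ = Σ θ_i = -594/390625 rad ≈ -0.001521 rad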